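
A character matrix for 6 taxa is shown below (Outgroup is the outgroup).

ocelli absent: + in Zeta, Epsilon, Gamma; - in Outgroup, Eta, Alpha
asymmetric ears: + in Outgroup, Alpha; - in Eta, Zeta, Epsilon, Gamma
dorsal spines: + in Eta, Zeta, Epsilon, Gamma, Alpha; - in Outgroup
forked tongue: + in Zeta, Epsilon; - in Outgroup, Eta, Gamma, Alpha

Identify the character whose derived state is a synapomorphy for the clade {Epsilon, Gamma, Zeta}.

ocelli absent

Character polarity is set by the outgroup: the derived state is whichever differs from the outgroup's state, so for asymmetric ears the derived state is '-', and for the remaining characters it is '+'.
ocelli absent: derived state '+' in Epsilon, Gamma, and Zeta only — synapomorphy for {Epsilon, Gamma, Zeta}.
Only Epsilon, Eta, Gamma, and Zeta show the derived state '-' for asymmetric ears, supporting them as a clade.
dorsal spines (derived state '+') is shared by all ingroup taxa — unites the whole ingroup.
Only Epsilon and Zeta show the derived state '+' for forked tongue, supporting them as a clade.
Most parsimonious ingroup topology: ((Eta,((Zeta,Epsilon),Gamma)),Alpha).
The clade {Epsilon, Gamma, Zeta} is supported by ocelli absent: its derived state '+' occurs in exactly those taxa and in no other taxon (including the outgroup).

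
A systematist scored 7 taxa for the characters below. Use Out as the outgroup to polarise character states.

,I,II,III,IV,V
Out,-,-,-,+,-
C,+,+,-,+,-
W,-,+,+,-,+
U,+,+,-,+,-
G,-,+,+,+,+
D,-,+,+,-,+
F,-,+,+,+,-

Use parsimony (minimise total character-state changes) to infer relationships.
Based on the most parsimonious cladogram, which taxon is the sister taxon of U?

C

Character polarity is set by the outgroup: the derived state is whichever differs from the outgroup's state, so for IV the derived state is '-', and for the remaining characters it is '+'.
Only C and U show the derived state '+' for I, supporting them as a clade.
All ingroup taxa share the derived state '+' for II; it defines the ingroup but does not resolve relationships within it.
III (derived state '+') is shared by D, F, G, and W — a synapomorphy uniting that clade.
IV (derived state '-') is shared by D and W — a synapomorphy uniting that clade.
Only D, G, and W show the derived state '+' for V, supporting them as a clade.
Most parsimonious ingroup topology: ((C,U),(((W,D),G),F)).
U and C form a cherry on this tree, so they are sister taxa.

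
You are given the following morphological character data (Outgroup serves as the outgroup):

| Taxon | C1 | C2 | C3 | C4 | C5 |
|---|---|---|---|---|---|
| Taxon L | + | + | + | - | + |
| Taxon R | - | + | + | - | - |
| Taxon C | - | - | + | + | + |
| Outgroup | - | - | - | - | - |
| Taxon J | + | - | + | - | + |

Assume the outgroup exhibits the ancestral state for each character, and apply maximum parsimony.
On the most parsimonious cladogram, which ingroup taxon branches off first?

Taxon R

The outgroup has state '-' for every character, so '+' is the derived state throughout.
C1 (derived state '+') is shared by Taxon J and Taxon L — a synapomorphy uniting that clade.
C2 groups Taxon L and Taxon R, which is incompatible with the clades supported by the remaining characters; treating it as convergent (homoplasy) costs fewer steps than any alternative tree.
C3 (derived state '+') is shared by all ingroup taxa — unites the whole ingroup.
C4: derived state '+' in Taxon C only — an autapomorphy, so it tells us nothing about relationships among taxa.
C5: derived state '+' in Taxon C, Taxon J, and Taxon L only — synapomorphy for {Taxon C, Taxon J, Taxon L}.
Most parsimonious ingroup topology: (((Taxon J,Taxon L),Taxon C),Taxon R).
Taxon R is sister to the clade containing all other ingroup taxa, so it is the earliest-diverging (most basal) ingroup lineage.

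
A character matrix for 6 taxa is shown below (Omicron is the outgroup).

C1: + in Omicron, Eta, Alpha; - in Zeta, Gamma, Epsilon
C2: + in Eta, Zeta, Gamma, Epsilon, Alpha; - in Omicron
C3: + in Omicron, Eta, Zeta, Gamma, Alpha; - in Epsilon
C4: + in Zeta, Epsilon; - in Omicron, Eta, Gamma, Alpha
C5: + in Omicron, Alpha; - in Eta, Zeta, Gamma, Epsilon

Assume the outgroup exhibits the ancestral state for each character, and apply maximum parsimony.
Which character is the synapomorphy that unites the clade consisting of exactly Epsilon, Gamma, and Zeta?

C1

Character polarity is set by the outgroup: the derived state is whichever differs from the outgroup's state, so for C1, C3, C5 the derived state is '-', and for the remaining characters it is '+'.
C1 (derived state '-') is shared by Epsilon, Gamma, and Zeta — a synapomorphy uniting that clade.
C2 (derived state '+') is shared by all ingroup taxa — unites the whole ingroup.
C3: derived state '-' in Epsilon only — an autapomorphy, so it tells us nothing about relationships among taxa.
Only Epsilon and Zeta show the derived state '+' for C4, supporting them as a clade.
C5: derived state '-' in Epsilon, Eta, Gamma, and Zeta only — synapomorphy for {Epsilon, Eta, Gamma, Zeta}.
Most parsimonious ingroup topology: ((Eta,((Zeta,Epsilon),Gamma)),Alpha).
The clade {Epsilon, Gamma, Zeta} is supported by C1: its derived state '-' occurs in exactly those taxa and in no other taxon (including the outgroup).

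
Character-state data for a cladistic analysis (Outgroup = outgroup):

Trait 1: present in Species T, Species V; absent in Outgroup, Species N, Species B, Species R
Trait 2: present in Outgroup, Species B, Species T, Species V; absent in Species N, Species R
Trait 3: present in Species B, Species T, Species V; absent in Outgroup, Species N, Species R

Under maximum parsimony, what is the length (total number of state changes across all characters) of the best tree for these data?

3

Character polarity is set by the outgroup: the derived state is whichever differs from the outgroup's state, so for Trait 2 the derived state is 'absent', and for the remaining characters it is 'present'.
Trait 1 (derived state 'present') is shared by Species T and Species V — a synapomorphy uniting that clade.
Trait 2 (derived state 'absent') is shared by Species N and Species R — a synapomorphy uniting that clade.
Trait 3 (derived state 'present') is shared by Species B, Species T, and Species V — a synapomorphy uniting that clade.
Most parsimonious ingroup topology: ((Species N,Species R),(Species B,(Species T,Species V))).
Changes per character on this tree: Trait 1: 1; Trait 2: 1; Trait 3: 1.
Total = 3.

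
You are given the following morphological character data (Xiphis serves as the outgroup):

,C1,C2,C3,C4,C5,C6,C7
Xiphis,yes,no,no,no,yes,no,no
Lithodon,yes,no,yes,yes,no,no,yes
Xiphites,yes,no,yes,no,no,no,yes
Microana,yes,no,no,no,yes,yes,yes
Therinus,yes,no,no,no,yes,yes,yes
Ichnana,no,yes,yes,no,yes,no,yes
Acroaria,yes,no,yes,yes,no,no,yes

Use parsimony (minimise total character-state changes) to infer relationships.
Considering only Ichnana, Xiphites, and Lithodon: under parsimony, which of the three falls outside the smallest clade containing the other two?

Character polarity is set by the outgroup: the derived state is whichever differs from the outgroup's state, so for C1, C5 the derived state is 'no', and for the remaining characters it is 'yes'.
C1 (derived state 'no') is unique to Ichnana (autapomorphy; uninformative for grouping).
C2 (derived state 'yes') is unique to Ichnana (autapomorphy; uninformative for grouping).
Only Acroaria, Ichnana, Lithodon, and Xiphites show the derived state 'yes' for C3, supporting them as a clade.
C4 (derived state 'yes') is shared by Acroaria and Lithodon — a synapomorphy uniting that clade.
Only Acroaria, Lithodon, and Xiphites show the derived state 'no' for C5, supporting them as a clade.
C6: derived state 'yes' in Microana and Therinus only — synapomorphy for {Microana, Therinus}.
All ingroup taxa share the derived state 'yes' for C7; it defines the ingroup but does not resolve relationships within it.
Most parsimonious ingroup topology: ((((Lithodon,Acroaria),Xiphites),Ichnana),(Microana,Therinus)).
Lithodon and Xiphites share a more recent common ancestor with each other than either does with Ichnana, so Ichnana is the least closely related of the three.

Ichnana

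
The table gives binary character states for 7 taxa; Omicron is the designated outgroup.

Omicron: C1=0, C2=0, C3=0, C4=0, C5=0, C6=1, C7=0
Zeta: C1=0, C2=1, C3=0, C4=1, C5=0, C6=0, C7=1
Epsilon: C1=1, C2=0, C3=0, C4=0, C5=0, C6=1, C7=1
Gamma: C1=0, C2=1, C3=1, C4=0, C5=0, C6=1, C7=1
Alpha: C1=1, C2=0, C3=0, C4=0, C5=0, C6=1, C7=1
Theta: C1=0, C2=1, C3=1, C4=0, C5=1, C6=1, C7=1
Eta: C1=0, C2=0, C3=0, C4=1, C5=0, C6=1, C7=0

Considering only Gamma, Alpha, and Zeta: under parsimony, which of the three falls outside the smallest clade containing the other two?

Alpha

Character polarity is set by the outgroup: the derived state is whichever differs from the outgroup's state, so for C6 the derived state is '0', and for the remaining characters it is '1'.
C1 (derived state '1') is shared by Alpha and Epsilon — a synapomorphy uniting that clade.
C2 (derived state '1') is shared by Gamma, Theta, and Zeta — a synapomorphy uniting that clade.
Only Gamma and Theta show the derived state '1' for C3, supporting them as a clade.
C4 (state '1') occurs in Eta and Zeta but conflicts with the nesting implied by the other characters — most parsimoniously interpreted as homoplasy.
C5: derived state '1' in Theta only — an autapomorphy, so it tells us nothing about relationships among taxa.
C6 (derived state '0') is unique to Zeta (autapomorphy; uninformative for grouping).
C7: derived state '1' in Alpha, Epsilon, Gamma, Theta, and Zeta only — synapomorphy for {Alpha, Epsilon, Gamma, Theta, Zeta}.
Most parsimonious ingroup topology: (((Zeta,(Gamma,Theta)),(Epsilon,Alpha)),Eta).
Gamma and Zeta share a more recent common ancestor with each other than either does with Alpha, so Alpha is the least closely related of the three.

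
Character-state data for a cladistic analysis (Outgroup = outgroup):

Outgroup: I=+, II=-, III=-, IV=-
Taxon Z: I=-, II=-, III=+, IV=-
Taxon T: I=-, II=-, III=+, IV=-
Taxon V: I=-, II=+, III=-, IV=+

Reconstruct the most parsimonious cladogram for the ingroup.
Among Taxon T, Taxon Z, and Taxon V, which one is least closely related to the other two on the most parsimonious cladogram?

Character polarity is set by the outgroup: the derived state is whichever differs from the outgroup's state, so for I the derived state is '-', and for the remaining characters it is '+'.
I (derived state '-') is shared by all ingroup taxa — unites the whole ingroup.
II: derived state '+' in Taxon V only — an autapomorphy, so it tells us nothing about relationships among taxa.
III: derived state '+' in Taxon T and Taxon Z only — synapomorphy for {Taxon T, Taxon Z}.
IV: derived state '+' in Taxon V only — an autapomorphy, so it tells us nothing about relationships among taxa.
Most parsimonious ingroup topology: ((Taxon Z,Taxon T),Taxon V).
Taxon Z and Taxon T share a more recent common ancestor with each other than either does with Taxon V, so Taxon V is the least closely related of the three.

Taxon V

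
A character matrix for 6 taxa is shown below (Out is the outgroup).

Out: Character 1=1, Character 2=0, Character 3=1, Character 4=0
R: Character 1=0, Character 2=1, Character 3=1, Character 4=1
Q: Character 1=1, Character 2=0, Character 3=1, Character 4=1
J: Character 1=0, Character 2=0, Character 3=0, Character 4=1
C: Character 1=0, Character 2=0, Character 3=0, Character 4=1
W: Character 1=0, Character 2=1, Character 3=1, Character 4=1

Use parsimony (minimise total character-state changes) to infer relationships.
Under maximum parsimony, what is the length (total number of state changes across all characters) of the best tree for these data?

4

Character polarity is set by the outgroup: the derived state is whichever differs from the outgroup's state, so for Character 1, Character 3 the derived state is '0', and for the remaining characters it is '1'.
Character 1 (derived state '0') is shared by C, J, R, and W — a synapomorphy uniting that clade.
Character 2: derived state '1' in R and W only — synapomorphy for {R, W}.
Character 3: derived state '0' in C and J only — synapomorphy for {C, J}.
All ingroup taxa share the derived state '1' for Character 4; it defines the ingroup but does not resolve relationships within it.
Most parsimonious ingroup topology: (((R,W),(J,C)),Q).
Changes per character on this tree: Character 1: 1; Character 2: 1; Character 3: 1; Character 4: 1.
Total = 4.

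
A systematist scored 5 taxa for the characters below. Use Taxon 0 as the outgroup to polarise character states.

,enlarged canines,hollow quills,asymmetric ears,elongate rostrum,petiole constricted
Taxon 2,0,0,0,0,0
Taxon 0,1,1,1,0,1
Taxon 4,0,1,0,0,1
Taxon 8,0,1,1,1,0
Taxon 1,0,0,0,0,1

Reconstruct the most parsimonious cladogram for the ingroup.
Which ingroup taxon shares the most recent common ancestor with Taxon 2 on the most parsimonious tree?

Character polarity is set by the outgroup: the derived state is whichever differs from the outgroup's state, so for enlarged canines, hollow quills, asymmetric ears, petiole constricted the derived state is '0', and for the remaining characters it is '1'.
All ingroup taxa share the derived state '0' for enlarged canines; it defines the ingroup but does not resolve relationships within it.
hollow quills (derived state '0') is shared by Taxon 1 and Taxon 2 — a synapomorphy uniting that clade.
asymmetric ears: derived state '0' in Taxon 1, Taxon 2, and Taxon 4 only — synapomorphy for {Taxon 1, Taxon 2, Taxon 4}.
elongate rostrum: derived state '1' in Taxon 8 only — an autapomorphy, so it tells us nothing about relationships among taxa.
petiole constricted (state '0') occurs in Taxon 2 and Taxon 8 but conflicts with the nesting implied by the other characters — most parsimoniously interpreted as homoplasy.
Most parsimonious ingroup topology: (((Taxon 1,Taxon 2),Taxon 4),Taxon 8).
Taxon 2 and Taxon 1 form a cherry on this tree, so they are sister taxa.

Taxon 1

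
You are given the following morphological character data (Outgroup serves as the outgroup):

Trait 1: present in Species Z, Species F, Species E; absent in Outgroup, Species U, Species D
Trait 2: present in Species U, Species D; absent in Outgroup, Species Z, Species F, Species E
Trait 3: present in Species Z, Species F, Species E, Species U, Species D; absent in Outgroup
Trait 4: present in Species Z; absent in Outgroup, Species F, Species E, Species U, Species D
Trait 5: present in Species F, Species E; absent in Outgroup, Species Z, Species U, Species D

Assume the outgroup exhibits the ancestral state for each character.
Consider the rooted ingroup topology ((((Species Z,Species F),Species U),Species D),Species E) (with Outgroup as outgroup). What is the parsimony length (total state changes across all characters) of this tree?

Map each character onto ((((Species Z,Species F),Species U),Species D),Species E) (rooted by Outgroup) and count the minimum state changes it requires (Fitch parsimony):
Trait 1: 2; Trait 2: 2; Trait 3: 1; Trait 4: 1; Trait 5: 2.
Total tree length = 8.

8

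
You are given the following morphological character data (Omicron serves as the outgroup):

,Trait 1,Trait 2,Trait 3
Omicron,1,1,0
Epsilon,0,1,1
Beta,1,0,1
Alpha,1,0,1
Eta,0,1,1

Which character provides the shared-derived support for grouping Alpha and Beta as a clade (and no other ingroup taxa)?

Character polarity is set by the outgroup: the derived state is whichever differs from the outgroup's state, so for Trait 1, Trait 2 the derived state is '0', and for the remaining characters it is '1'.
Trait 1: derived state '0' in Epsilon and Eta only — synapomorphy for {Epsilon, Eta}.
Trait 2 (derived state '0') is shared by Alpha and Beta — a synapomorphy uniting that clade.
All ingroup taxa share the derived state '1' for Trait 3; it defines the ingroup but does not resolve relationships within it.
Most parsimonious ingroup topology: ((Epsilon,Eta),(Beta,Alpha)).
The clade {Alpha, Beta} is supported by Trait 2: its derived state '0' occurs in exactly those taxa and in no other taxon (including the outgroup).

Trait 2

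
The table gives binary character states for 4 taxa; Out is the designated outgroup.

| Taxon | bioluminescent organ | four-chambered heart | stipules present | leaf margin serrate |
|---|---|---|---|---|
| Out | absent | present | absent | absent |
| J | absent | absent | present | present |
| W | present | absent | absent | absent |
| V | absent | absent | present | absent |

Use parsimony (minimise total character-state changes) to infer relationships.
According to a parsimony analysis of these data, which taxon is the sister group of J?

Character polarity is set by the outgroup: the derived state is whichever differs from the outgroup's state, so for four-chambered heart the derived state is 'absent', and for the remaining characters it is 'present'.
bioluminescent organ: derived state 'present' in W only — an autapomorphy, so it tells us nothing about relationships among taxa.
four-chambered heart (derived state 'absent') is shared by all ingroup taxa — unites the whole ingroup.
stipules present (derived state 'present') is shared by J and V — a synapomorphy uniting that clade.
leaf margin serrate (derived state 'present') is unique to J (autapomorphy; uninformative for grouping).
Most parsimonious ingroup topology: ((J,V),W).
J and V form a cherry on this tree, so they are sister taxa.

V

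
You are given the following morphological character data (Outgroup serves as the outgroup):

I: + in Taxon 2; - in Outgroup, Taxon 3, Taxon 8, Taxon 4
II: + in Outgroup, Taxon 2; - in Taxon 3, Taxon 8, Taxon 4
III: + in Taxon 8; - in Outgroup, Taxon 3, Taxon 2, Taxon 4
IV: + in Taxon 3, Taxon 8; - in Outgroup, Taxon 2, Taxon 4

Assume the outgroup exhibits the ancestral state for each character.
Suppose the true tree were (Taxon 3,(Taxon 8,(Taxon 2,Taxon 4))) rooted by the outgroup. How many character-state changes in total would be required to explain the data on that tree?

Map each character onto (Taxon 3,(Taxon 8,(Taxon 2,Taxon 4))) (rooted by Outgroup) and count the minimum state changes it requires (Fitch parsimony):
I: 1; II: 2; III: 1; IV: 2.
Total tree length = 6.

6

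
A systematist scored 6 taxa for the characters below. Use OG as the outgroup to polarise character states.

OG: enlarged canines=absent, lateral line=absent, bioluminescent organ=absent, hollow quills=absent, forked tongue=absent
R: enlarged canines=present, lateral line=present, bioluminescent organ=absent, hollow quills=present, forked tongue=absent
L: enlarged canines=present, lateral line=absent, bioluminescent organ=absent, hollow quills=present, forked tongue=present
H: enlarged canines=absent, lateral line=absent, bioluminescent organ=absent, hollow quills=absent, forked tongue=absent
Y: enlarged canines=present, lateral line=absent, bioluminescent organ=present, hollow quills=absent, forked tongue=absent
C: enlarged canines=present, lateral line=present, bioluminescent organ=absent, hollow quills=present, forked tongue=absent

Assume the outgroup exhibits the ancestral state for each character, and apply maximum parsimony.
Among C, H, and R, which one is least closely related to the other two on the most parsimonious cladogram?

The outgroup has state 'absent' for every character, so 'present' is the derived state throughout.
Only C, L, R, and Y show the derived state 'present' for enlarged canines, supporting them as a clade.
lateral line: derived state 'present' in C and R only — synapomorphy for {C, R}.
bioluminescent organ (derived state 'present') is unique to Y (autapomorphy; uninformative for grouping).
Only C, L, and R show the derived state 'present' for hollow quills, supporting them as a clade.
forked tongue: derived state 'present' in L only — an autapomorphy, so it tells us nothing about relationships among taxa.
Most parsimonious ingroup topology: ((((R,C),L),Y),H).
R and C share a more recent common ancestor with each other than either does with H, so H is the least closely related of the three.

H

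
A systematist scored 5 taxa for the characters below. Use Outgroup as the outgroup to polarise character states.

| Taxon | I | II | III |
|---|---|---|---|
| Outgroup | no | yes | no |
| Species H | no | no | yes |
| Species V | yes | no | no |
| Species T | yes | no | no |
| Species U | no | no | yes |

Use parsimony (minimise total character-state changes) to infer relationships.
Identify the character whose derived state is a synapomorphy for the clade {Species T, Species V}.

Character polarity is set by the outgroup: the derived state is whichever differs from the outgroup's state, so for II the derived state is 'no', and for the remaining characters it is 'yes'.
I: derived state 'yes' in Species T and Species V only — synapomorphy for {Species T, Species V}.
II (derived state 'no') is shared by all ingroup taxa — unites the whole ingroup.
III: derived state 'yes' in Species H and Species U only — synapomorphy for {Species H, Species U}.
Most parsimonious ingroup topology: ((Species H,Species U),(Species V,Species T)).
The clade {Species T, Species V} is supported by I: its derived state 'yes' occurs in exactly those taxa and in no other taxon (including the outgroup).

I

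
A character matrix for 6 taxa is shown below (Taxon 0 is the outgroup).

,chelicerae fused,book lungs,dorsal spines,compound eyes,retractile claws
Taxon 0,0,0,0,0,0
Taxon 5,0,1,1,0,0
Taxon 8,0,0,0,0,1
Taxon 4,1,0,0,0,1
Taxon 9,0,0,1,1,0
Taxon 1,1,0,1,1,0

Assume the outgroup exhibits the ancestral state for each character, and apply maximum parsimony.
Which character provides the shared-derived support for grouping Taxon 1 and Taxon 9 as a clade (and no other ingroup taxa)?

The outgroup has state '0' for every character, so '1' is the derived state throughout.
chelicerae fused (state '1') occurs in Taxon 1 and Taxon 4 but conflicts with the nesting implied by the other characters — most parsimoniously interpreted as homoplasy.
book lungs: derived state '1' in Taxon 5 only — an autapomorphy, so it tells us nothing about relationships among taxa.
dorsal spines (derived state '1') is shared by Taxon 1, Taxon 5, and Taxon 9 — a synapomorphy uniting that clade.
compound eyes (derived state '1') is shared by Taxon 1 and Taxon 9 — a synapomorphy uniting that clade.
Only Taxon 4 and Taxon 8 show the derived state '1' for retractile claws, supporting them as a clade.
Most parsimonious ingroup topology: ((Taxon 5,(Taxon 9,Taxon 1)),(Taxon 8,Taxon 4)).
The clade {Taxon 1, Taxon 9} is supported by compound eyes: its derived state '1' occurs in exactly those taxa and in no other taxon (including the outgroup).

compound eyes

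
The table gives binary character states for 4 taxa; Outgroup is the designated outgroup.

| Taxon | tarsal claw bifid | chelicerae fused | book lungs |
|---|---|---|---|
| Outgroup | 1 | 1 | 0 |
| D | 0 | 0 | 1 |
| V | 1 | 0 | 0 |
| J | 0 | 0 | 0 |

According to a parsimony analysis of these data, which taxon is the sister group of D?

J

Character polarity is set by the outgroup: the derived state is whichever differs from the outgroup's state, so for tarsal claw bifid, chelicerae fused the derived state is '0', and for the remaining characters it is '1'.
tarsal claw bifid (derived state '0') is shared by D and J — a synapomorphy uniting that clade.
All ingroup taxa share the derived state '0' for chelicerae fused; it defines the ingroup but does not resolve relationships within it.
book lungs (derived state '1') is unique to D (autapomorphy; uninformative for grouping).
Most parsimonious ingroup topology: ((D,J),V).
D and J form a cherry on this tree, so they are sister taxa.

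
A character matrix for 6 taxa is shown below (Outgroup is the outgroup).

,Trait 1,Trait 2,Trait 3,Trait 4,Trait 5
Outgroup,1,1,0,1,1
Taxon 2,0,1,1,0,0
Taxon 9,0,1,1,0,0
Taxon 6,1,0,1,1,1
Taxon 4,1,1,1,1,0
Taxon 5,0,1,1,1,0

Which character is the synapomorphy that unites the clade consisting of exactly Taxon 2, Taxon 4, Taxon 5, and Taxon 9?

Trait 5

Character polarity is set by the outgroup: the derived state is whichever differs from the outgroup's state, so for Trait 1, Trait 2, Trait 4, Trait 5 the derived state is '0', and for the remaining characters it is '1'.
Trait 1 (derived state '0') is shared by Taxon 2, Taxon 5, and Taxon 9 — a synapomorphy uniting that clade.
Trait 2 (derived state '0') is unique to Taxon 6 (autapomorphy; uninformative for grouping).
All ingroup taxa share the derived state '1' for Trait 3; it defines the ingroup but does not resolve relationships within it.
Only Taxon 2 and Taxon 9 show the derived state '0' for Trait 4, supporting them as a clade.
Only Taxon 2, Taxon 4, Taxon 5, and Taxon 9 show the derived state '0' for Trait 5, supporting them as a clade.
Most parsimonious ingroup topology: ((((Taxon 2,Taxon 9),Taxon 5),Taxon 4),Taxon 6).
The clade {Taxon 2, Taxon 4, Taxon 5, Taxon 9} is supported by Trait 5: its derived state '0' occurs in exactly those taxa and in no other taxon (including the outgroup).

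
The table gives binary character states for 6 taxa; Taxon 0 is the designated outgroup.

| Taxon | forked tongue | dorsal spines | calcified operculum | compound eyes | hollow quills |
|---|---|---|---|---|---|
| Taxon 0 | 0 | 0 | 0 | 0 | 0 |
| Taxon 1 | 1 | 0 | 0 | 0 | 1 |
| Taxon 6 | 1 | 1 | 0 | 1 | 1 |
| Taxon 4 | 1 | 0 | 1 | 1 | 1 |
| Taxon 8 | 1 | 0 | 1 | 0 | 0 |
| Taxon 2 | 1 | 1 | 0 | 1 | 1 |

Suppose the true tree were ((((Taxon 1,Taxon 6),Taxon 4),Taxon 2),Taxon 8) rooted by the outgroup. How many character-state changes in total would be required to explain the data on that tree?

Map each character onto ((((Taxon 1,Taxon 6),Taxon 4),Taxon 2),Taxon 8) (rooted by Taxon 0) and count the minimum state changes it requires (Fitch parsimony):
forked tongue: 1; dorsal spines: 2; calcified operculum: 2; compound eyes: 2; hollow quills: 1.
Total tree length = 8.

8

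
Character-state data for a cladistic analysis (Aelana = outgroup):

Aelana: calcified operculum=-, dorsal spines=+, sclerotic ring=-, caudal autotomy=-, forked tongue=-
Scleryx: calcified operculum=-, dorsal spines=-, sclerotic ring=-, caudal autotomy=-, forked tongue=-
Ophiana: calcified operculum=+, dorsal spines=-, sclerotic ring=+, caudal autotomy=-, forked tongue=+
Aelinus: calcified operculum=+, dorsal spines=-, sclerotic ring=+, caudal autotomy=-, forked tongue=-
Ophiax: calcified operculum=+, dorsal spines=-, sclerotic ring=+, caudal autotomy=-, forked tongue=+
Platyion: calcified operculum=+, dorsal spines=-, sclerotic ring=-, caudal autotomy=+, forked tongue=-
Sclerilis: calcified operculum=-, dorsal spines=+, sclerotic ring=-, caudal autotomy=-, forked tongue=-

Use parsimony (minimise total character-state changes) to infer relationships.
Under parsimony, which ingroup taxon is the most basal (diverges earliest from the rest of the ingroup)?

Sclerilis

Character polarity is set by the outgroup: the derived state is whichever differs from the outgroup's state, so for dorsal spines the derived state is '-', and for the remaining characters it is '+'.
calcified operculum: derived state '+' in Aelinus, Ophiana, Ophiax, and Platyion only — synapomorphy for {Aelinus, Ophiana, Ophiax, Platyion}.
dorsal spines: derived state '-' in Aelinus, Ophiana, Ophiax, Platyion, and Scleryx only — synapomorphy for {Aelinus, Ophiana, Ophiax, Platyion, Scleryx}.
sclerotic ring (derived state '+') is shared by Aelinus, Ophiana, and Ophiax — a synapomorphy uniting that clade.
caudal autotomy (derived state '+') is unique to Platyion (autapomorphy; uninformative for grouping).
forked tongue: derived state '+' in Ophiana and Ophiax only — synapomorphy for {Ophiana, Ophiax}.
Most parsimonious ingroup topology: ((Scleryx,(((Ophiana,Ophiax),Aelinus),Platyion)),Sclerilis).
Sclerilis is sister to the clade containing all other ingroup taxa, so it is the earliest-diverging (most basal) ingroup lineage.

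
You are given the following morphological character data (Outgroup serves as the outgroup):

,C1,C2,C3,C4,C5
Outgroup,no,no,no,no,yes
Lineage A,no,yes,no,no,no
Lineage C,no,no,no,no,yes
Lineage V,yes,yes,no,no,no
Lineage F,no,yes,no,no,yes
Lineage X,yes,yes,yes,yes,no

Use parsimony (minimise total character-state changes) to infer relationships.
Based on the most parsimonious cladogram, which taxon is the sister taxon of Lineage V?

Character polarity is set by the outgroup: the derived state is whichever differs from the outgroup's state, so for C5 the derived state is 'no', and for the remaining characters it is 'yes'.
C1: derived state 'yes' in Lineage V and Lineage X only — synapomorphy for {Lineage V, Lineage X}.
C2: derived state 'yes' in Lineage A, Lineage F, Lineage V, and Lineage X only — synapomorphy for {Lineage A, Lineage F, Lineage V, Lineage X}.
C3: derived state 'yes' in Lineage X only — an autapomorphy, so it tells us nothing about relationships among taxa.
C4 (derived state 'yes') is unique to Lineage X (autapomorphy; uninformative for grouping).
C5 (derived state 'no') is shared by Lineage A, Lineage V, and Lineage X — a synapomorphy uniting that clade.
Most parsimonious ingroup topology: (((Lineage A,(Lineage V,Lineage X)),Lineage F),Lineage C).
Lineage V and Lineage X form a cherry on this tree, so they are sister taxa.

Lineage X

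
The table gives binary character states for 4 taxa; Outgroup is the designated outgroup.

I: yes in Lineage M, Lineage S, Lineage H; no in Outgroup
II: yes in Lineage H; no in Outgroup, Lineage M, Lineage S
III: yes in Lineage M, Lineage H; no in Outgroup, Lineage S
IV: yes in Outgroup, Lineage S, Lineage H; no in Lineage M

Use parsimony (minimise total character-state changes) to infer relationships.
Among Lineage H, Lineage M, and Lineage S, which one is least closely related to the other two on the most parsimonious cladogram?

Character polarity is set by the outgroup: the derived state is whichever differs from the outgroup's state, so for IV the derived state is 'no', and for the remaining characters it is 'yes'.
I (derived state 'yes') is shared by all ingroup taxa — unites the whole ingroup.
II (derived state 'yes') is unique to Lineage H (autapomorphy; uninformative for grouping).
III (derived state 'yes') is shared by Lineage H and Lineage M — a synapomorphy uniting that clade.
IV: derived state 'no' in Lineage M only — an autapomorphy, so it tells us nothing about relationships among taxa.
Most parsimonious ingroup topology: ((Lineage M,Lineage H),Lineage S).
Lineage H and Lineage M share a more recent common ancestor with each other than either does with Lineage S, so Lineage S is the least closely related of the three.

Lineage S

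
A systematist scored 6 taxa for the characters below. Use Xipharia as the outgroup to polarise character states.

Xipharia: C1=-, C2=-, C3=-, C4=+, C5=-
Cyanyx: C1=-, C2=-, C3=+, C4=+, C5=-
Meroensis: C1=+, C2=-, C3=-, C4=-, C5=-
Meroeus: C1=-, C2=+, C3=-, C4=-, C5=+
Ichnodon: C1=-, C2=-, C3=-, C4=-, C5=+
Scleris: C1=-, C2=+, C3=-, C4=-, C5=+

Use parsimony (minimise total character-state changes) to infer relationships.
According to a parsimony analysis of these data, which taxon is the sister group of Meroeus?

Character polarity is set by the outgroup: the derived state is whichever differs from the outgroup's state, so for C4 the derived state is '-', and for the remaining characters it is '+'.
C1 (derived state '+') is unique to Meroensis (autapomorphy; uninformative for grouping).
C2 (derived state '+') is shared by Meroeus and Scleris — a synapomorphy uniting that clade.
C3: derived state '+' in Cyanyx only — an autapomorphy, so it tells us nothing about relationships among taxa.
C4: derived state '-' in Ichnodon, Meroensis, Meroeus, and Scleris only — synapomorphy for {Ichnodon, Meroensis, Meroeus, Scleris}.
Only Ichnodon, Meroeus, and Scleris show the derived state '+' for C5, supporting them as a clade.
Most parsimonious ingroup topology: (Cyanyx,(Meroensis,((Meroeus,Scleris),Ichnodon))).
Meroeus and Scleris form a cherry on this tree, so they are sister taxa.

Scleris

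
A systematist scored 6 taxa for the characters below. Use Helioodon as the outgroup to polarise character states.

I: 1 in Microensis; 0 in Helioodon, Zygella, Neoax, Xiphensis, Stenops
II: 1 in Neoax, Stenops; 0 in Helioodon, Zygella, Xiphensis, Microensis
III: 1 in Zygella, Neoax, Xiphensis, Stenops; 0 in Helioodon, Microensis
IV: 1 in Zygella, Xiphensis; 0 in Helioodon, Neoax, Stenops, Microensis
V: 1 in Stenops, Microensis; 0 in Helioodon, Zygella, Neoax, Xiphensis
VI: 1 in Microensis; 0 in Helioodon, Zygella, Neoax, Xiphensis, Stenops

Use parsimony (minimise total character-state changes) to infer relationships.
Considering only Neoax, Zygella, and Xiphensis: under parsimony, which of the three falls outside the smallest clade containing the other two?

The outgroup has state '0' for every character, so '1' is the derived state throughout.
I: derived state '1' in Microensis only — an autapomorphy, so it tells us nothing about relationships among taxa.
II: derived state '1' in Neoax and Stenops only — synapomorphy for {Neoax, Stenops}.
Only Neoax, Stenops, Xiphensis, and Zygella show the derived state '1' for III, supporting them as a clade.
IV (derived state '1') is shared by Xiphensis and Zygella — a synapomorphy uniting that clade.
V (state '1') occurs in Microensis and Stenops but conflicts with the nesting implied by the other characters — most parsimoniously interpreted as homoplasy.
VI: derived state '1' in Microensis only — an autapomorphy, so it tells us nothing about relationships among taxa.
Most parsimonious ingroup topology: (((Zygella,Xiphensis),(Neoax,Stenops)),Microensis).
Xiphensis and Zygella share a more recent common ancestor with each other than either does with Neoax, so Neoax is the least closely related of the three.

Neoax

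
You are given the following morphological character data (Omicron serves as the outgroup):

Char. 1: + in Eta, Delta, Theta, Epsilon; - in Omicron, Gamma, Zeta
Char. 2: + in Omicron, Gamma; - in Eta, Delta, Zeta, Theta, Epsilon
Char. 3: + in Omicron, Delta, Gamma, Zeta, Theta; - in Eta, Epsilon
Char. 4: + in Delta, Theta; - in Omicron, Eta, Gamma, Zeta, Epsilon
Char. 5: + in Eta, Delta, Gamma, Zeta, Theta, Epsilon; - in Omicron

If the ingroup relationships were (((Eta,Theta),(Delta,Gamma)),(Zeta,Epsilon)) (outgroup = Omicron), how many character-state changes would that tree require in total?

Map each character onto (((Eta,Theta),(Delta,Gamma)),(Zeta,Epsilon)) (rooted by Omicron) and count the minimum state changes it requires (Fitch parsimony):
Char. 1: 3; Char. 2: 2; Char. 3: 2; Char. 4: 2; Char. 5: 1.
Total tree length = 10.

10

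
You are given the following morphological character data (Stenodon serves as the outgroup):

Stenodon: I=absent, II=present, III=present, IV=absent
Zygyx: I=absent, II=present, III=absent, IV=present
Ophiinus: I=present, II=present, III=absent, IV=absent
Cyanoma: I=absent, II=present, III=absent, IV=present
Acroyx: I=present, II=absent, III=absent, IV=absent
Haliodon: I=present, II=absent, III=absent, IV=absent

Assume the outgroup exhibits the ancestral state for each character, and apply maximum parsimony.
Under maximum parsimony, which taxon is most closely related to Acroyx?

Haliodon

Character polarity is set by the outgroup: the derived state is whichever differs from the outgroup's state, so for II, III the derived state is 'absent', and for the remaining characters it is 'present'.
I (derived state 'present') is shared by Acroyx, Haliodon, and Ophiinus — a synapomorphy uniting that clade.
II (derived state 'absent') is shared by Acroyx and Haliodon — a synapomorphy uniting that clade.
III (derived state 'absent') is shared by all ingroup taxa — unites the whole ingroup.
Only Cyanoma and Zygyx show the derived state 'present' for IV, supporting them as a clade.
Most parsimonious ingroup topology: ((Zygyx,Cyanoma),(Ophiinus,(Acroyx,Haliodon))).
Acroyx and Haliodon form a cherry on this tree, so they are sister taxa.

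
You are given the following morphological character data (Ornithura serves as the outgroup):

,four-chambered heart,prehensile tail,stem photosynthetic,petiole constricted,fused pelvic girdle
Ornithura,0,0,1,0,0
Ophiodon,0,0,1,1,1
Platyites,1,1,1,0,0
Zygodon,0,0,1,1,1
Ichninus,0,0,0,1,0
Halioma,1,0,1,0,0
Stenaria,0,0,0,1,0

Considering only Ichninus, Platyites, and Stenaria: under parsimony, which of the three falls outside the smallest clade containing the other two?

Character polarity is set by the outgroup: the derived state is whichever differs from the outgroup's state, so for stem photosynthetic the derived state is '0', and for the remaining characters it is '1'.
four-chambered heart (derived state '1') is shared by Halioma and Platyites — a synapomorphy uniting that clade.
prehensile tail (derived state '1') is unique to Platyites (autapomorphy; uninformative for grouping).
stem photosynthetic: derived state '0' in Ichninus and Stenaria only — synapomorphy for {Ichninus, Stenaria}.
Only Ichninus, Ophiodon, Stenaria, and Zygodon show the derived state '1' for petiole constricted, supporting them as a clade.
Only Ophiodon and Zygodon show the derived state '1' for fused pelvic girdle, supporting them as a clade.
Most parsimonious ingroup topology: (((Ophiodon,Zygodon),(Ichninus,Stenaria)),(Platyites,Halioma)).
Stenaria and Ichninus share a more recent common ancestor with each other than either does with Platyites, so Platyites is the least closely related of the three.

Platyites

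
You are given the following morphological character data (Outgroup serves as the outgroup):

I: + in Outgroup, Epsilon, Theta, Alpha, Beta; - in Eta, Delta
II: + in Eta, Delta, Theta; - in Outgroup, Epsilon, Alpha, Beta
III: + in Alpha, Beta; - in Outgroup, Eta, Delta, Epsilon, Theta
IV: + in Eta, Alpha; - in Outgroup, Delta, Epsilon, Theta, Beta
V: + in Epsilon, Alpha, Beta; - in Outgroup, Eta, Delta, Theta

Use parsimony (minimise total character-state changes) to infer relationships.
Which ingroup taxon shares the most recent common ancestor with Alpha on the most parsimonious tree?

Beta

Character polarity is set by the outgroup: the derived state is whichever differs from the outgroup's state, so for I the derived state is '-', and for the remaining characters it is '+'.
I (derived state '-') is shared by Delta and Eta — a synapomorphy uniting that clade.
II (derived state '+') is shared by Delta, Eta, and Theta — a synapomorphy uniting that clade.
III (derived state '+') is shared by Alpha and Beta — a synapomorphy uniting that clade.
IV (state '+') occurs in Alpha and Eta but conflicts with the nesting implied by the other characters — most parsimoniously interpreted as homoplasy.
Only Alpha, Beta, and Epsilon show the derived state '+' for V, supporting them as a clade.
Most parsimonious ingroup topology: (((Eta,Delta),Theta),(Epsilon,(Alpha,Beta))).
Alpha and Beta form a cherry on this tree, so they are sister taxa.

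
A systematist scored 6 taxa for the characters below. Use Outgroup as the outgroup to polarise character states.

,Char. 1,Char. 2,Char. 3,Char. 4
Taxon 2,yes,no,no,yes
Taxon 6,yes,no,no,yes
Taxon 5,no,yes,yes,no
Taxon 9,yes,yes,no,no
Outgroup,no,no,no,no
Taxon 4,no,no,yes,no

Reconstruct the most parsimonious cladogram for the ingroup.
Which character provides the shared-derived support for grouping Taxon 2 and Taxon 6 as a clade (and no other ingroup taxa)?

The outgroup has state 'no' for every character, so 'yes' is the derived state throughout.
Char. 1: derived state 'yes' in Taxon 2, Taxon 6, and Taxon 9 only — synapomorphy for {Taxon 2, Taxon 6, Taxon 9}.
Char. 2 groups Taxon 5 and Taxon 9, which is incompatible with the clades supported by the remaining characters; treating it as convergent (homoplasy) costs fewer steps than any alternative tree.
Only Taxon 4 and Taxon 5 show the derived state 'yes' for Char. 3, supporting them as a clade.
Char. 4 (derived state 'yes') is shared by Taxon 2 and Taxon 6 — a synapomorphy uniting that clade.
Most parsimonious ingroup topology: (((Taxon 6,Taxon 2),Taxon 9),(Taxon 4,Taxon 5)).
The clade {Taxon 2, Taxon 6} is supported by Char. 4: its derived state 'yes' occurs in exactly those taxa and in no other taxon (including the outgroup).

Char. 4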